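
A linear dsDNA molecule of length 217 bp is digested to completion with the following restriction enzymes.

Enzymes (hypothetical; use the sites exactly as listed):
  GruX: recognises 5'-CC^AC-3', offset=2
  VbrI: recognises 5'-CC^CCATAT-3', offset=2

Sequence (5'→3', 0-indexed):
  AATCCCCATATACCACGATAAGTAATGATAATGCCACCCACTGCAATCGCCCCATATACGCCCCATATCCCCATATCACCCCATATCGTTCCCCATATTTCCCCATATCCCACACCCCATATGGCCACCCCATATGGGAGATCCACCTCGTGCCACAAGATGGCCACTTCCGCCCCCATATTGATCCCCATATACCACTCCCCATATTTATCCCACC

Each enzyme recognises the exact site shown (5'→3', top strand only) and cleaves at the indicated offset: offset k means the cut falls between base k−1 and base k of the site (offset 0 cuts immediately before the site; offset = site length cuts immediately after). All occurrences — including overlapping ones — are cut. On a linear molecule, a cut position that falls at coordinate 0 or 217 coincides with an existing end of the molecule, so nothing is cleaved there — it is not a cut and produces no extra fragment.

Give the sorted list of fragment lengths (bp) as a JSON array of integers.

Scan for sites:
  GruX CCAC/2: at [12, 33, 37, 109, 124, 142, 152, 163, 194, 212] ⇒ [14, 35, 39, 111, 126, 144, 154, 165, 196, 214]
  VbrI CCCCATAT/2: at [3, 49, 60, 68, 78, 90, 100, 114, 127, 173, 185, 199] ⇒ [5, 51, 62, 70, 80, 92, 102, 116, 129, 175, 187, 201]

Pooled cuts: [5, 14, 35, 39, 51, 62, 70, 80, 92, 102, 111, 116, 126, 129, 144, 154, 165, 175, 187, 196, 201, 214]

Fragments:
  [0,5): 5 bp
  [5,14): 9 bp
  [14,35): 21 bp
  [35,39): 4 bp
  [39,51): 12 bp
  [51,62): 11 bp
  [62,70): 8 bp
  [70,80): 10 bp
  [80,92): 12 bp
  [92,102): 10 bp
  [102,111): 9 bp
  [111,116): 5 bp
  [116,126): 10 bp
  [126,129): 3 bp
  [129,144): 15 bp
  [144,154): 10 bp
  [154,165): 11 bp
  [165,175): 10 bp
  [175,187): 12 bp
  [187,196): 9 bp
  [196,201): 5 bp
  [201,214): 13 bp
  [214,217): 3 bp

[3,3,4,5,5,5,8,9,9,9,10,10,10,10,10,11,11,12,12,12,13,15,21]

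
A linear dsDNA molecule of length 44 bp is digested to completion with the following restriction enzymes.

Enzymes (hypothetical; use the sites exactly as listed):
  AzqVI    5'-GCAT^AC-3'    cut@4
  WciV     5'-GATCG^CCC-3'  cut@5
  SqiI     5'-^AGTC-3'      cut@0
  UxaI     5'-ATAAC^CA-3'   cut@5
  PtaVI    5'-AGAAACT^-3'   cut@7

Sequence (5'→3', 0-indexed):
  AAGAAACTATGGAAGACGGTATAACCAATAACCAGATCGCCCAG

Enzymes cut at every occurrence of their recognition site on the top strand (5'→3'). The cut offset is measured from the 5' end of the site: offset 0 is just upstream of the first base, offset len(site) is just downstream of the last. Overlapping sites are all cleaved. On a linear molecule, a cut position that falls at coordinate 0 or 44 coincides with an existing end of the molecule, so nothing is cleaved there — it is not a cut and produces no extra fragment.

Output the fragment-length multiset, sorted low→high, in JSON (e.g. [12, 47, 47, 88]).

[5,7,7,8,17]

Scan for sites:
  AzqVI (GCATAC, off=4): no sites
  WciV (GATCGCCC, off=5): starts [34] → cuts [39]
  SqiI (AGTC, off=0): no sites
  UxaI (ATAACCA, off=5): starts [20, 27] → cuts [25, 32]
  PtaVI (AGAAACT, off=7): starts [1] → cuts [8]

All cut coordinates (distinct, sorted): [8, 25, 32, 39]

Fragments:
  [0,8): 8 bp
  [8,25): 17 bp
  [25,32): 7 bp
  [32,39): 7 bp
  [39,44): 5 bp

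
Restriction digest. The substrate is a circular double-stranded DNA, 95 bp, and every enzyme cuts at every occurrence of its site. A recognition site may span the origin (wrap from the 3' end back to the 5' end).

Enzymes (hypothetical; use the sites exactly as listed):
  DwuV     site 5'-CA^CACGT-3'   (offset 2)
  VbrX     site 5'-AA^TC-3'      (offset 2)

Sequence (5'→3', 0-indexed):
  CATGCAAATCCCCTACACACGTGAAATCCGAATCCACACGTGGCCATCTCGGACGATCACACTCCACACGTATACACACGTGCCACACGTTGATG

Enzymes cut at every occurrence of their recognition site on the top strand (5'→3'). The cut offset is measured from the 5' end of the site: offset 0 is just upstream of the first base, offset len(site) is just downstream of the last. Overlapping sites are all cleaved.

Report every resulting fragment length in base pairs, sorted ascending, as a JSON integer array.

[4,6,9,9,9,10,18,30]

Per-enzyme occurrences:
  DwuV CACACGT/2: at [15, 34, 64, 74, 83] ⇒ [17, 36, 66, 76, 85]
  VbrX AATC/2: at [6, 24, 30] ⇒ [8, 26, 32]

Pooled cuts: [8, 17, 26, 32, 36, 66, 76, 85]

Fragments:
  8→17: 9 bp
  17→26: 9 bp
  26→32: 6 bp
  32→36: 4 bp
  36→66: 30 bp
  66→76: 10 bp
  76→85: 9 bp
  85→8 (wrap): 95-85+8 = 18 bp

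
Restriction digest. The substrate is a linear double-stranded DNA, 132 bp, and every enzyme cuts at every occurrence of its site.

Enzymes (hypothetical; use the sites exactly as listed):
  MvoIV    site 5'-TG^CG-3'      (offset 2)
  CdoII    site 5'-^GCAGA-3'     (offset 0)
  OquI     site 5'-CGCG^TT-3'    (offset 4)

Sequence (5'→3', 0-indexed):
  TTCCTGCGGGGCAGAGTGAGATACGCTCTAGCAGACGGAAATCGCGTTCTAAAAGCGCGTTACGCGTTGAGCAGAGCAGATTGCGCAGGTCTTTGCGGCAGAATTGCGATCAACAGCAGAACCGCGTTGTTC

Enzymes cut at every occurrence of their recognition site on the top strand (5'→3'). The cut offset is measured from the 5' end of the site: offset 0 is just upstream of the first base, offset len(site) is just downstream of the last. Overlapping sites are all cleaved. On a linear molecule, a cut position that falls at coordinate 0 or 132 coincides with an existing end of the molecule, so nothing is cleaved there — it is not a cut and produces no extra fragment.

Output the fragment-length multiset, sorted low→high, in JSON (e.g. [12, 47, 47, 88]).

Per-enzyme occurrences:
  MvoIV (TGCG, off=2): starts [4, 81, 93, 104] → cuts [6, 83, 95, 106]
  CdoII (GCAGA, off=0): starts [10, 30, 70, 75, 97, 115] → cuts [10, 30, 70, 75, 97, 115]
  OquI (CGCGTT, off=4): starts [42, 55, 62, 122] → cuts [46, 59, 66, 126]

Pooled cuts: [6, 10, 30, 46, 59, 66, 70, 75, 83, 95, 97, 106, 115, 126]

Fragments:
  [0,6): 6 bp
  [6,10): 4 bp
  [10,30): 20 bp
  [30,46): 16 bp
  [46,59): 13 bp
  [59,66): 7 bp
  [66,70): 4 bp
  [70,75): 5 bp
  [75,83): 8 bp
  [83,95): 12 bp
  [95,97): 2 bp
  [97,106): 9 bp
  [106,115): 9 bp
  [115,126): 11 bp
  [126,132): 6 bp

[2,4,4,5,6,6,7,8,9,9,11,12,13,16,20]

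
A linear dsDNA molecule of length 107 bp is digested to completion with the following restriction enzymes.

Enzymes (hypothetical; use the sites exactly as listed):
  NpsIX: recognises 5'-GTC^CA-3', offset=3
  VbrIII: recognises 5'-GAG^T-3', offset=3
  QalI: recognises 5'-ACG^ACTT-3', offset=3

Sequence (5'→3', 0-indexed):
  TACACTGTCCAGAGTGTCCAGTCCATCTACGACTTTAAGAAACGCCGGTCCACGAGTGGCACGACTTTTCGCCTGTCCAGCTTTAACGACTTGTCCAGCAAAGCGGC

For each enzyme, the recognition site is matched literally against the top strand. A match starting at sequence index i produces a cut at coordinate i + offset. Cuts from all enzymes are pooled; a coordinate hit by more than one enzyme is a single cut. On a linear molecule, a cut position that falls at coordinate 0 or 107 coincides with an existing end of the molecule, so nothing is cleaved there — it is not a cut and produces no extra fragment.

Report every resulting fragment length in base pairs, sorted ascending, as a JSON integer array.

[4,5,5,6,7,7,8,9,11,12,14,19]

Scan for sites:
  NpsIX (GTCCA, off=3): starts [6, 15, 20, 47, 74, 92] → cuts [9, 18, 23, 50, 77, 95]
  VbrIII (GAGT, off=3): starts [11, 53] → cuts [14, 56]
  QalI (ACGACTT, off=3): starts [28, 60, 85] → cuts [31, 63, 88]

Pooled cuts: [9, 14, 18, 23, 31, 50, 56, 63, 77, 88, 95]

Fragment lengths:
  [0,9): 9 bp
  [9,14): 5 bp
  [14,18): 4 bp
  [18,23): 5 bp
  [23,31): 8 bp
  [31,50): 19 bp
  [50,56): 6 bp
  [56,63): 7 bp
  [63,77): 14 bp
  [77,88): 11 bp
  [88,95): 7 bp
  [95,107): 12 bp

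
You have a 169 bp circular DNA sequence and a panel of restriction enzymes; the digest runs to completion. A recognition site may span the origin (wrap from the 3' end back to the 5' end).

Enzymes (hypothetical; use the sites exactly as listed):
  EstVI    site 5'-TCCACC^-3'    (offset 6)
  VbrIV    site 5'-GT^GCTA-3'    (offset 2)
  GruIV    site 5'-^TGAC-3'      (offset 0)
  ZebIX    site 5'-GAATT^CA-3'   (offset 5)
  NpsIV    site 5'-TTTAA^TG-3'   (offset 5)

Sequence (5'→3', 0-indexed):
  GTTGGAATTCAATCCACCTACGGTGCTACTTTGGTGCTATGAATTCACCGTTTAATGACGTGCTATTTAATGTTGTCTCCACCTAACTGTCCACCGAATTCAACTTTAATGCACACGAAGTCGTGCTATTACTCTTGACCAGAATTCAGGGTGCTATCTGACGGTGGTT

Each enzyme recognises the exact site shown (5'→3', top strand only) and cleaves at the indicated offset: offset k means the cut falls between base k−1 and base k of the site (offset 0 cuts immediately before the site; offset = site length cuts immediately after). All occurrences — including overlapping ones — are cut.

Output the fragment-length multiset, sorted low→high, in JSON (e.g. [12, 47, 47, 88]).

[5,6,6,6,6,9,9,9,10,10,11,11,11,12,13,15,20]

Site scan:
  EstVI (TCCACC, off=6): starts [12, 77, 89] → cuts [18, 83, 95]
  VbrIV (GTGCTA, off=2): starts [22, 33, 59, 122, 150] → cuts [24, 35, 61, 124, 152]
  GruIV (TGAC, off=0): starts [55, 135, 158] → cuts [55, 135, 158]
  ZebIX (GAATTCA, off=5): starts [4, 40, 95, 141] → cuts [9, 45, 100, 146]
  NpsIV (TTTAATG, off=5): starts [50, 65, 104] → cuts [55, 70, 109]

Pooled cuts: [9, 18, 24, 35, 45, 55, 61, 70, 83, 95, 100, 109, 124, 135, 146, 152, 158]

Fragment lengths:
  9→18: 9 bp
  18→24: 6 bp
  24→35: 11 bp
  35→45: 10 bp
  45→55: 10 bp
  55→61: 6 bp
  61→70: 9 bp
  70→83: 13 bp
  83→95: 12 bp
  95→100: 5 bp
  100→109: 9 bp
  109→124: 15 bp
  124→135: 11 bp
  135→146: 11 bp
  146→152: 6 bp
  152→158: 6 bp
  158→9 (wrap): 169-158+9 = 20 bp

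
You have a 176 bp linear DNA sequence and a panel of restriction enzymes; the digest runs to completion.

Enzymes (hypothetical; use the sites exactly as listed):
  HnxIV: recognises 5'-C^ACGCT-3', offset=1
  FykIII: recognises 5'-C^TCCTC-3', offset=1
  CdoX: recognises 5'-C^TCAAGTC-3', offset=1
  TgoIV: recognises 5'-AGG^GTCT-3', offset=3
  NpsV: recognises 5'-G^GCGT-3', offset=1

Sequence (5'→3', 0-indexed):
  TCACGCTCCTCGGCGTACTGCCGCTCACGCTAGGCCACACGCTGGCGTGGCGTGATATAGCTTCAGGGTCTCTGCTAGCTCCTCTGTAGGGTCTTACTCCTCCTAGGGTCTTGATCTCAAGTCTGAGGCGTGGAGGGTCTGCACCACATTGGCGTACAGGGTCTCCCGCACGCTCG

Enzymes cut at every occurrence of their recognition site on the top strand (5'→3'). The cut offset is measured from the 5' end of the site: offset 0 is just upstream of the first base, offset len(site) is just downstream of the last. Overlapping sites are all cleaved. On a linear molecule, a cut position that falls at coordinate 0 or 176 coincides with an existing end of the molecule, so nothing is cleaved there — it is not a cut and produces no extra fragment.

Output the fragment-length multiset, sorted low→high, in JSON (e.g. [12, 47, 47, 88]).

[2,4,5,6,6,7,7,9,9,9,9,10,11,11,12,12,14,15,18]

Site scan:
  HnxIV CACGCT/1: at [1, 25, 37, 168] ⇒ [2, 26, 38, 169]
  FykIII CTCCTC/1: at [5, 78, 96] ⇒ [6, 79, 97]
  CdoX CTCAAGTC/1: at [115] ⇒ [116]
  TgoIV AGGGTCT/3: at [64, 87, 104, 133, 157] ⇒ [67, 90, 107, 136, 160]
  NpsV GGCGT/1: at [11, 43, 48, 126, 150] ⇒ [12, 44, 49, 127, 151]

All cut coordinates (distinct, sorted): [2, 6, 12, 26, 38, 44, 49, 67, 79, 90, 97, 107, 116, 127, 136, 151, 160, 169]

Fragments:
  [0,2): 2 bp
  [2,6): 4 bp
  [6,12): 6 bp
  [12,26): 14 bp
  [26,38): 12 bp
  [38,44): 6 bp
  [44,49): 5 bp
  [49,67): 18 bp
  [67,79): 12 bp
  [79,90): 11 bp
  [90,97): 7 bp
  [97,107): 10 bp
  [107,116): 9 bp
  [116,127): 11 bp
  [127,136): 9 bp
  [136,151): 15 bp
  [151,160): 9 bp
  [160,169): 9 bp
  [169,176): 7 bp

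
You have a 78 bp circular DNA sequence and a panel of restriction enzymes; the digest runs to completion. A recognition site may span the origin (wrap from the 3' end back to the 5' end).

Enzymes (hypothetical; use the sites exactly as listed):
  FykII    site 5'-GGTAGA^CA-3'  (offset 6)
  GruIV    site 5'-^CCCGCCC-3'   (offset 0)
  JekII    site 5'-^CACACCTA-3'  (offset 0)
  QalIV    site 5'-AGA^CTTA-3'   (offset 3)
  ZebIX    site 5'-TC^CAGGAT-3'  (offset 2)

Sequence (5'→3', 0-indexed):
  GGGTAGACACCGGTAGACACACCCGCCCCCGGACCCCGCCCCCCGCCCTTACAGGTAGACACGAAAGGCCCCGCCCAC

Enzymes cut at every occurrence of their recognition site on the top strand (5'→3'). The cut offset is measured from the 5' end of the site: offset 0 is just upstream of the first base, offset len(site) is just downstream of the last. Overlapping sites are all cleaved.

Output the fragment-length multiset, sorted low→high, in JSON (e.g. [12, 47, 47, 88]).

[4,7,10,10,13,16,18]

Per-enzyme occurrences:
  FykII GGTAGACA/6: at [1, 11, 53] ⇒ [7, 17, 59]
  GruIV CCCGCCC/0: at [21, 34, 41, 69] ⇒ [21, 34, 41, 69]
  JekII (CACACCTA, off=0): no sites
  QalIV (AGACTTA, off=3): no sites
  ZebIX (TCCAGGAT, off=2): no sites

Pooled cuts: [7, 17, 21, 34, 41, 59, 69]

Fragments:
  7→17: 10 bp
  17→21: 4 bp
  21→34: 13 bp
  34→41: 7 bp
  41→59: 18 bp
  59→69: 10 bp
  69→7 (wrap): 78-69+7 = 16 bp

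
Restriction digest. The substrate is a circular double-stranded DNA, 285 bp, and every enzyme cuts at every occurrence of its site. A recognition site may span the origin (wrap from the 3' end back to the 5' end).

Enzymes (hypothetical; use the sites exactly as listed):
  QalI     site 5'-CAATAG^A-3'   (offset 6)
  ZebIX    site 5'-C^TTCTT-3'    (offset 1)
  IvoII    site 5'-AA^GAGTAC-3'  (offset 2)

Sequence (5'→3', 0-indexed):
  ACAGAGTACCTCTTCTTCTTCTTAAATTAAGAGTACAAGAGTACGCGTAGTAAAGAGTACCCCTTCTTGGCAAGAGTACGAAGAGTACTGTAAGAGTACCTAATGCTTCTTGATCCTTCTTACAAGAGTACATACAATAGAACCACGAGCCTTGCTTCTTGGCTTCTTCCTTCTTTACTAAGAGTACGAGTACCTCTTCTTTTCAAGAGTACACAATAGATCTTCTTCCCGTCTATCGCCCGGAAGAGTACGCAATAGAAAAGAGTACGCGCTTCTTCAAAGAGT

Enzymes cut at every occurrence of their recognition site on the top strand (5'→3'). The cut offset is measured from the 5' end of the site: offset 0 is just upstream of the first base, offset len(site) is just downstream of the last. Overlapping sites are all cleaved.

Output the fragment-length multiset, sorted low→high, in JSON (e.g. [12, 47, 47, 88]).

Per-enzyme occurrences:
  QalI CAATAGA/6: at [134, 213, 252] ⇒ [140, 219, 258]
  ZebIX CTTCTT/1: at [11, 14, 17, 62, 105, 115, 154, 162, 169, 195, 221, 271] ⇒ [12, 15, 18, 63, 106, 116, 155, 163, 170, 196, 222, 272]
  IvoII AAGAGTAC/2: at [28, 36, 52, 71, 80, 91, 123, 179, 204, 243, 260, 279] ⇒ [30, 38, 54, 73, 82, 93, 125, 181, 206, 245, 262, 281]

All cut coordinates (distinct, sorted): [12, 15, 18, 30, 38, 54, 63, 73, 82, 93, 106, 116, 125, 140, 155, 163, 170, 181, 196, 206, 219, 222, 245, 258, 262, 272, 281]

Fragment lengths:
  12→15: 3 bp
  15→18: 3 bp
  18→30: 12 bp
  30→38: 8 bp
  38→54: 16 bp
  54→63: 9 bp
  63→73: 10 bp
  73→82: 9 bp
  82→93: 11 bp
  93→106: 13 bp
  106→116: 10 bp
  116→125: 9 bp
  125→140: 15 bp
  140→155: 15 bp
  155→163: 8 bp
  163→170: 7 bp
  170→181: 11 bp
  181→196: 15 bp
  196→206: 10 bp
  206→219: 13 bp
  219→222: 3 bp
  222→245: 23 bp
  245→258: 13 bp
  258→262: 4 bp
  262→272: 10 bp
  272→281: 9 bp
  281→12 (wrap): 285-281+12 = 16 bp

[3,3,3,4,7,8,8,9,9,9,9,10,10,10,10,11,11,12,13,13,13,15,15,15,16,16,23]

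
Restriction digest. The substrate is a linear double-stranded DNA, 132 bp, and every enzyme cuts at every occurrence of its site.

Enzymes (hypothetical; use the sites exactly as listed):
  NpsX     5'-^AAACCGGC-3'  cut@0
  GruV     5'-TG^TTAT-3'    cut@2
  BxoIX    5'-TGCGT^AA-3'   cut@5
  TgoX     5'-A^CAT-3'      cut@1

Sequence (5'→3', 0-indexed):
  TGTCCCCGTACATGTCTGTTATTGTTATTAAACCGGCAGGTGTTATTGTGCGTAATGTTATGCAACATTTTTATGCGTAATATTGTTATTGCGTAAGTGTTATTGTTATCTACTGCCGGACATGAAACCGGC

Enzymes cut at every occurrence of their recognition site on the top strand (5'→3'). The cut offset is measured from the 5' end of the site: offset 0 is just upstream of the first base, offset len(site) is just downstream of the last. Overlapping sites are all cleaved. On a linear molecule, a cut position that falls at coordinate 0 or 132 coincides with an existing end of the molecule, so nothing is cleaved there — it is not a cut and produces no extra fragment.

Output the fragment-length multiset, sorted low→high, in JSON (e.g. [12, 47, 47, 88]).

Per-enzyme occurrences:
  NpsX (AAACCGGC, off=0): starts [29, 124] → cuts [29, 124]
  GruV (TGTTAT, off=2): starts [16, 22, 40, 55, 83, 97, 103] → cuts [18, 24, 42, 57, 85, 99, 105]
  BxoIX (TGCGTAA, off=5): starts [48, 73, 89] → cuts [53, 78, 94]
  TgoX (ACAT, off=1): starts [9, 64, 119] → cuts [10, 65, 120]

Pooled cuts: [10, 18, 24, 29, 42, 53, 57, 65, 78, 85, 94, 99, 105, 120, 124]

Fragment lengths:
  [0,10): 10 bp
  [10,18): 8 bp
  [18,24): 6 bp
  [24,29): 5 bp
  [29,42): 13 bp
  [42,53): 11 bp
  [53,57): 4 bp
  [57,65): 8 bp
  [65,78): 13 bp
  [78,85): 7 bp
  [85,94): 9 bp
  [94,99): 5 bp
  [99,105): 6 bp
  [105,120): 15 bp
  [120,124): 4 bp
  [124,132): 8 bp

[4,4,5,5,6,6,7,8,8,8,9,10,11,13,13,15]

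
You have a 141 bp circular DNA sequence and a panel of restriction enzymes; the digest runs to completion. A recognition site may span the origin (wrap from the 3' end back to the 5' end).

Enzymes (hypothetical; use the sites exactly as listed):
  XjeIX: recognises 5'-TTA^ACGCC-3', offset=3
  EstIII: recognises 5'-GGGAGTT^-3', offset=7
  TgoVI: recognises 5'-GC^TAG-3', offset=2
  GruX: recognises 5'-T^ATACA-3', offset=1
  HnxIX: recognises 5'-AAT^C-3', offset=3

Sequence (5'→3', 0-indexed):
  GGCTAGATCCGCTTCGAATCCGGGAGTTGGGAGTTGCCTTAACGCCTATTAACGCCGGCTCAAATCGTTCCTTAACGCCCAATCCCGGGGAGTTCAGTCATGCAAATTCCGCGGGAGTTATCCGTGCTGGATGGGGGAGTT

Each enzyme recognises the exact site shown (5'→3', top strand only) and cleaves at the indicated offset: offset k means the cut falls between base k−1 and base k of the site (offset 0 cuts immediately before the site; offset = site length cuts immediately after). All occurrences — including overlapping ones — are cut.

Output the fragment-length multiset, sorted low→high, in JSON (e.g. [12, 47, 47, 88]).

Site scan:
  XjeIX TTAACGCC/3: at [38, 48, 71] ⇒ [41, 51, 74]
  EstIII GGGAGTT/7: at [21, 28, 87, 112, 134] ⇒ [0, 28, 35, 94, 119]
  TgoVI GCTAG/2: at [1] ⇒ [3]
  GruX (TATACA, off=1): no sites
  HnxIX AATC/3: at [16, 62, 80] ⇒ [19, 65, 83]

All cut coordinates (distinct, sorted): [0, 3, 19, 28, 35, 41, 51, 65, 74, 83, 94, 119]

Fragments:
  0→3: 3 bp
  3→19: 16 bp
  19→28: 9 bp
  28→35: 7 bp
  35→41: 6 bp
  41→51: 10 bp
  51→65: 14 bp
  65→74: 9 bp
  74→83: 9 bp
  83→94: 11 bp
  94→119: 25 bp
  119→0 (wrap): 141-119+0 = 22 bp

[3,6,7,9,9,9,10,11,14,16,22,25]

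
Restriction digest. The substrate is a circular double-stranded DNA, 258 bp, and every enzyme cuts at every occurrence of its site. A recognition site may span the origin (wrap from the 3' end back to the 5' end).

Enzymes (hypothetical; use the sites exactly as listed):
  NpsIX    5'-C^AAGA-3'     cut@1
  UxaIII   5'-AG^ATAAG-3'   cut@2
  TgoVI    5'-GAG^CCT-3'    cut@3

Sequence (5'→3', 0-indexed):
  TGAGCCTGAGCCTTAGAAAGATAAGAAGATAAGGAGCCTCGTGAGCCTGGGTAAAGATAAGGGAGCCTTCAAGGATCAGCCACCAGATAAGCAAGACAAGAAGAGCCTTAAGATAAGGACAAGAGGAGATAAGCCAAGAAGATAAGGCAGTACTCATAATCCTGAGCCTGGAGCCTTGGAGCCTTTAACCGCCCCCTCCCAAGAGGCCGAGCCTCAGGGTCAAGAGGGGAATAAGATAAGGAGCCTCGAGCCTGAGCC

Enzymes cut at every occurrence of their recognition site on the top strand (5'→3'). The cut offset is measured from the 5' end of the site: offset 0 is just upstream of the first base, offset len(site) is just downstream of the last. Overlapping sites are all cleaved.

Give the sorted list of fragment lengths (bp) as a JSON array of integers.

[5,6,6,6,6,6,7,7,7,7,8,8,8,8,8,8,8,9,9,10,10,11,11,14,19,21,25]

Per-enzyme occurrences:
  NpsIX (CAAGA, off=1): starts [91, 96, 119, 134, 199, 220] → cuts [92, 97, 120, 135, 200, 221]
  UxaIII (AGATAAG, off=2): starts [18, 26, 54, 84, 110, 126, 139, 233] → cuts [20, 28, 56, 86, 112, 128, 141, 235]
  TgoVI (GAGCCT, off=3): starts [1, 7, 33, 42, 62, 102, 163, 170, 178, 208, 240, 247, 253] → cuts [4, 10, 36, 45, 65, 105, 166, 173, 181, 211, 243, 250, 256]

Pooled cuts: [4, 10, 20, 28, 36, 45, 56, 65, 86, 92, 97, 105, 112, 120, 128, 135, 141, 166, 173, 181, 200, 211, 221, 235, 243, 250, 256]

Fragments:
  4→10: 6 bp
  10→20: 10 bp
  20→28: 8 bp
  28→36: 8 bp
  36→45: 9 bp
  45→56: 11 bp
  56→65: 9 bp
  65→86: 21 bp
  86→92: 6 bp
  92→97: 5 bp
  97→105: 8 bp
  105→112: 7 bp
  112→120: 8 bp
  120→128: 8 bp
  128→135: 7 bp
  135→141: 6 bp
  141→166: 25 bp
  166→173: 7 bp
  173→181: 8 bp
  181→200: 19 bp
  200→211: 11 bp
  211→221: 10 bp
  221→235: 14 bp
  235→243: 8 bp
  243→250: 7 bp
  250→256: 6 bp
  256→4 (wrap): 258-256+4 = 6 bp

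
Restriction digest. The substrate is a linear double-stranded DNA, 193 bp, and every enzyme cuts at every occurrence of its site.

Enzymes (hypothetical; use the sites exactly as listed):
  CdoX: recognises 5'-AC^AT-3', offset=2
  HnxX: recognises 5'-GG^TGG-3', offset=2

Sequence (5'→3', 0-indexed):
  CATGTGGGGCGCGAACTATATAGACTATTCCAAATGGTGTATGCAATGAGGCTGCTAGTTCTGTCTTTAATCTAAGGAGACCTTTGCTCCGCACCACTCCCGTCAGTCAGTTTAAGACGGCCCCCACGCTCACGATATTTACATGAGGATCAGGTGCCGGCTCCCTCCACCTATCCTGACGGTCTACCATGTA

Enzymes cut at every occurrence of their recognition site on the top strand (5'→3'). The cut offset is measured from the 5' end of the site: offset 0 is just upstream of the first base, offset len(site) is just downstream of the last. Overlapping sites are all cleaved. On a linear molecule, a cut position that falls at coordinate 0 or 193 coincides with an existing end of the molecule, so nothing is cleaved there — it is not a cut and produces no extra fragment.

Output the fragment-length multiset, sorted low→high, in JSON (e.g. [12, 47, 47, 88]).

[51,142]

Site scan:
  CdoX ACAT/2: at [140] ⇒ [142]
  HnxX (GGTGG, off=2): no sites

All cut coordinates (distinct, sorted): [142]

Fragment lengths:
  [0,142): 142 bp
  [142,193): 51 bp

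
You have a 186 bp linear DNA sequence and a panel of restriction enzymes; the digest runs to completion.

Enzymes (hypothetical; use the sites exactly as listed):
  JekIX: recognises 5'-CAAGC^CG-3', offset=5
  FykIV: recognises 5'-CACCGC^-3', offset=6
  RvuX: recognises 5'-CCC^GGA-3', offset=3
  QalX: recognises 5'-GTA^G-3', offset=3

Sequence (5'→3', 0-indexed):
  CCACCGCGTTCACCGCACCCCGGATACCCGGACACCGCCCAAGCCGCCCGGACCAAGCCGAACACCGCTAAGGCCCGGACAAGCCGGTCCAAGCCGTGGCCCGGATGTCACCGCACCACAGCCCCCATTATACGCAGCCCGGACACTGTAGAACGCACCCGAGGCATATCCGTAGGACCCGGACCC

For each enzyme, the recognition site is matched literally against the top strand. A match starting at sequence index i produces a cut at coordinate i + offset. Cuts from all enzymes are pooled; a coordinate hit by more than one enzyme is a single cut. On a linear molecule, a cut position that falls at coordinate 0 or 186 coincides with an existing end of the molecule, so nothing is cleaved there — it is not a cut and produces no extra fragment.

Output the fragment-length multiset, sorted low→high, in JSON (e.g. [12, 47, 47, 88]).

Scan for sites:
  JekIX CAAGCCG/5: at [39, 53, 79, 89] ⇒ [44, 58, 84, 94]
  FykIV CACCGC/6: at [1, 10, 32, 62, 108] ⇒ [7, 16, 38, 68, 114]
  RvuX CCCGGA/3: at [18, 26, 46, 73, 99, 137, 177] ⇒ [21, 29, 49, 76, 102, 140, 180]
  QalX GTAG/3: at [147, 171] ⇒ [150, 174]

Pooled cuts: [7, 16, 21, 29, 38, 44, 49, 58, 68, 76, 84, 94, 102, 114, 140, 150, 174, 180]

Fragments:
  [0,7): 7 bp
  [7,16): 9 bp
  [16,21): 5 bp
  [21,29): 8 bp
  [29,38): 9 bp
  [38,44): 6 bp
  [44,49): 5 bp
  [49,58): 9 bp
  [58,68): 10 bp
  [68,76): 8 bp
  [76,84): 8 bp
  [84,94): 10 bp
  [94,102): 8 bp
  [102,114): 12 bp
  [114,140): 26 bp
  [140,150): 10 bp
  [150,174): 24 bp
  [174,180): 6 bp
  [180,186): 6 bp

[5,5,6,6,6,7,8,8,8,8,9,9,9,10,10,10,12,24,26]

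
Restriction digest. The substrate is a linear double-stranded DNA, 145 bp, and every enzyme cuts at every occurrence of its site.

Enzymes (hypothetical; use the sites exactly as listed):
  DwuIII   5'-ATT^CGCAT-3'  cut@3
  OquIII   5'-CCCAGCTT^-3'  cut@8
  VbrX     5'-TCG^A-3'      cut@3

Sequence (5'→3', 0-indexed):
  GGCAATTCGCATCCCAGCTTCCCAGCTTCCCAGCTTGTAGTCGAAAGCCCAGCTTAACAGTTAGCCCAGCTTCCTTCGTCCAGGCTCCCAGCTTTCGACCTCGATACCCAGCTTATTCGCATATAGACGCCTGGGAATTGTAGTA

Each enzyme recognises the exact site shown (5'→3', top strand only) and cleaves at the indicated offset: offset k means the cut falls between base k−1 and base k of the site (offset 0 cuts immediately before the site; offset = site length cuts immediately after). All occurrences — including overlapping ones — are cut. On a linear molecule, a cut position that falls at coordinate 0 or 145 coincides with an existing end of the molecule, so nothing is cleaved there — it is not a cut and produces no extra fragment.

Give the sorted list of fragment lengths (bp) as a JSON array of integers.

Scan for sites:
  DwuIII (ATTCGCAT, off=3): starts [4, 114] → cuts [7, 117]
  OquIII (CCCAGCTT, off=8): starts [12, 20, 28, 47, 64, 86, 106] → cuts [20, 28, 36, 55, 72, 94, 114]
  VbrX (TCGA, off=3): starts [40, 94, 100] → cuts [43, 97, 103]

Pooled cuts: [7, 20, 28, 36, 43, 55, 72, 94, 97, 103, 114, 117]

Fragment lengths:
  [0,7): 7 bp
  [7,20): 13 bp
  [20,28): 8 bp
  [28,36): 8 bp
  [36,43): 7 bp
  [43,55): 12 bp
  [55,72): 17 bp
  [72,94): 22 bp
  [94,97): 3 bp
  [97,103): 6 bp
  [103,114): 11 bp
  [114,117): 3 bp
  [117,145): 28 bp

[3,3,6,7,7,8,8,11,12,13,17,22,28]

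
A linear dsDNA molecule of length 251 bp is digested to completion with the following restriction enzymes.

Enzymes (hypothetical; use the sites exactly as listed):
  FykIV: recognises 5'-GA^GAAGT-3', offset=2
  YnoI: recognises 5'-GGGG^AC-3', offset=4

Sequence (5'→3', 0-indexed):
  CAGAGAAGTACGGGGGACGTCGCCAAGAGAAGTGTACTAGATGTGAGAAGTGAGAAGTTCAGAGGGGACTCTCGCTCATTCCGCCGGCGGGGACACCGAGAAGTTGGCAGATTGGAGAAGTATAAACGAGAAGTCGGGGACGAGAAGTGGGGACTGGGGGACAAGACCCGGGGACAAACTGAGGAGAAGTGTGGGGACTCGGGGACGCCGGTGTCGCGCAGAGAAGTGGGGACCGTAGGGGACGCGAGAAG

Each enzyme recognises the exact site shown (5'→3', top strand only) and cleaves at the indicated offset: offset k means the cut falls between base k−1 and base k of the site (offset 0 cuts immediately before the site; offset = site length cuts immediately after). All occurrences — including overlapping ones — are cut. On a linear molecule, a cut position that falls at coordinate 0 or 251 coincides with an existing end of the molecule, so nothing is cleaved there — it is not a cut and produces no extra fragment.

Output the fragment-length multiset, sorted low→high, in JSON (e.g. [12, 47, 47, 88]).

[4,4,7,7,8,8,9,9,10,10,10,11,12,12,12,13,13,14,17,18,18,25]

Scan for sites:
  FykIV (GAGAAGT, off=2): starts [2, 26, 44, 51, 97, 114, 127, 141, 183, 220] → cuts [4, 28, 46, 53, 99, 116, 129, 143, 185, 222]
  YnoI (GGGGAC, off=4): starts [12, 63, 88, 135, 148, 156, 169, 192, 200, 227, 237] → cuts [16, 67, 92, 139, 152, 160, 173, 196, 204, 231, 241]

All cut coordinates (distinct, sorted): [4, 16, 28, 46, 53, 67, 92, 99, 116, 129, 139, 143, 152, 160, 173, 185, 196, 204, 222, 231, 241]

Fragments:
  [0,4): 4 bp
  [4,16): 12 bp
  [16,28): 12 bp
  [28,46): 18 bp
  [46,53): 7 bp
  [53,67): 14 bp
  [67,92): 25 bp
  [92,99): 7 bp
  [99,116): 17 bp
  [116,129): 13 bp
  [129,139): 10 bp
  [139,143): 4 bp
  [143,152): 9 bp
  [152,160): 8 bp
  [160,173): 13 bp
  [173,185): 12 bp
  [185,196): 11 bp
  [196,204): 8 bp
  [204,222): 18 bp
  [222,231): 9 bp
  [231,241): 10 bp
  [241,251): 10 bp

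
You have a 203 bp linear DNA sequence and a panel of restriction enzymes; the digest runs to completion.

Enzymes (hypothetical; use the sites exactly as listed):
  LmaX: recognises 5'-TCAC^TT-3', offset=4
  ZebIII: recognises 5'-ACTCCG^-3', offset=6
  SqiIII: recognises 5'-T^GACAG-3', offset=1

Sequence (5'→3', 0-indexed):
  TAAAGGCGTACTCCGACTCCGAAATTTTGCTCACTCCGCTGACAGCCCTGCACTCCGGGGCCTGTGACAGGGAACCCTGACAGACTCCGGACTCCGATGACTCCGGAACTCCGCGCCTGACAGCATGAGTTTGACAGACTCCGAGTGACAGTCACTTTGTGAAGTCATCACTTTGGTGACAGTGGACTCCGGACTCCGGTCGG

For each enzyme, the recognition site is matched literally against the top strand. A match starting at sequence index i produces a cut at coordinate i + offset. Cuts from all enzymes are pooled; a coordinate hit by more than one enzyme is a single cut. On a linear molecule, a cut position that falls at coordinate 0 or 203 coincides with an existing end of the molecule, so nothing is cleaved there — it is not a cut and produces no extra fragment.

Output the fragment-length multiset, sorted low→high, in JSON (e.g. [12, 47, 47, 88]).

Scan for sites:
  LmaX TCACTT/4: at [151, 167] ⇒ [155, 171]
  ZebIII ACTCCG/6: at [9, 15, 32, 51, 83, 90, 99, 107, 137, 185, 192] ⇒ [15, 21, 38, 57, 89, 96, 105, 113, 143, 191, 198]
  SqiIII TGACAG/1: at [39, 64, 77, 117, 131, 145, 176] ⇒ [40, 65, 78, 118, 132, 146, 177]

Pooled cuts: [15, 21, 38, 40, 57, 65, 78, 89, 96, 105, 113, 118, 132, 143, 146, 155, 171, 177, 191, 198]

Fragments:
  [0,15): 15 bp
  [15,21): 6 bp
  [21,38): 17 bp
  [38,40): 2 bp
  [40,57): 17 bp
  [57,65): 8 bp
  [65,78): 13 bp
  [78,89): 11 bp
  [89,96): 7 bp
  [96,105): 9 bp
  [105,113): 8 bp
  [113,118): 5 bp
  [118,132): 14 bp
  [132,143): 11 bp
  [143,146): 3 bp
  [146,155): 9 bp
  [155,171): 16 bp
  [171,177): 6 bp
  [177,191): 14 bp
  [191,198): 7 bp
  [198,203): 5 bp

[2,3,5,5,6,6,7,7,8,8,9,9,11,11,13,14,14,15,16,17,17]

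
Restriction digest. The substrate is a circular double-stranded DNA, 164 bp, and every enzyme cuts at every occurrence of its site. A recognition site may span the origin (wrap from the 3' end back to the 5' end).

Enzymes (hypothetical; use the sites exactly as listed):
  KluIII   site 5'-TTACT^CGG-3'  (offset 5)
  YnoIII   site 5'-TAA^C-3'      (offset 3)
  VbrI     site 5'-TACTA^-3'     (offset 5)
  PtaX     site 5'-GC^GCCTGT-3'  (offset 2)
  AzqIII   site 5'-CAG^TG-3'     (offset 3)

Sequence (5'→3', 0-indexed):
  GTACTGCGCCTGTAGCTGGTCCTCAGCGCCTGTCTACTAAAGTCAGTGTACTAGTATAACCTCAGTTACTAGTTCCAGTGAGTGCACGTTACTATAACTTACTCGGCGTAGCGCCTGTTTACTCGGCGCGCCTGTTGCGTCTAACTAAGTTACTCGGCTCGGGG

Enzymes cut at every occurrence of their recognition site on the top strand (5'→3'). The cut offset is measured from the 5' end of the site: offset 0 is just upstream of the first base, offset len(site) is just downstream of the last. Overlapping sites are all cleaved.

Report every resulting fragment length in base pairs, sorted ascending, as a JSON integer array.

[3,6,6,6,7,7,7,9,10,11,12,12,15,16,17,20]

Site scan:
  KluIII (TTACTCGG, off=5): starts [98, 118, 149] → cuts [103, 123, 154]
  YnoIII (TAAC, off=3): starts [56, 94, 141] → cuts [59, 97, 144]
  VbrI (TACTA, off=5): starts [34, 48, 66, 89] → cuts [39, 53, 71, 94]
  PtaX (GCGCCTGT, off=2): starts [5, 25, 110, 127] → cuts [7, 27, 112, 129]
  AzqIII (CAGTG, off=3): starts [43, 75] → cuts [46, 78]

Pooled cuts: [7, 27, 39, 46, 53, 59, 71, 78, 94, 97, 103, 112, 123, 129, 144, 154]

Fragment lengths:
  7→27: 20 bp
  27→39: 12 bp
  39→46: 7 bp
  46→53: 7 bp
  53→59: 6 bp
  59→71: 12 bp
  71→78: 7 bp
  78→94: 16 bp
  94→97: 3 bp
  97→103: 6 bp
  103→112: 9 bp
  112→123: 11 bp
  123→129: 6 bp
  129→144: 15 bp
  144→154: 10 bp
  154→7 (wrap): 164-154+7 = 17 bp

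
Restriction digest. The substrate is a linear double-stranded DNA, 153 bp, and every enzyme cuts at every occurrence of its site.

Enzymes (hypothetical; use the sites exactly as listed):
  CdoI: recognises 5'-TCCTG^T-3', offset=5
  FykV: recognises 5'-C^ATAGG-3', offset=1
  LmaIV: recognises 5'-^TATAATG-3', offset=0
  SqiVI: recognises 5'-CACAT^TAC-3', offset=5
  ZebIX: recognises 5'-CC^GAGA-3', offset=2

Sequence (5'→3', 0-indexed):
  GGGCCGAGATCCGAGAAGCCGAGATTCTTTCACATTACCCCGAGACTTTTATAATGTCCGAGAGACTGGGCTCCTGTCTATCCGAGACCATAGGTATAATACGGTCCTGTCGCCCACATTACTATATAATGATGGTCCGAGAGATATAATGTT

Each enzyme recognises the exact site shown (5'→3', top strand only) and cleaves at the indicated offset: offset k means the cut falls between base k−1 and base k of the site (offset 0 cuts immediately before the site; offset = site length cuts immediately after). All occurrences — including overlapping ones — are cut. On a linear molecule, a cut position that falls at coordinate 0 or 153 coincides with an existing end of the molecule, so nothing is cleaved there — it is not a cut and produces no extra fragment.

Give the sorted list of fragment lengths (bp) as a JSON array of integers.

Site scan:
  CdoI (TCCTGT, off=5): starts [71, 104] → cuts [76, 109]
  FykV (CATAGG, off=1): starts [88] → cuts [89]
  LmaIV (TATAATG, off=0): starts [49, 124, 144] → cuts [49, 124, 144]
  SqiVI (CACATTAC, off=5): starts [30, 114] → cuts [35, 119]
  ZebIX (CCGAGA, off=2): starts [3, 10, 18, 39, 57, 81, 136] → cuts [5, 12, 20, 41, 59, 83, 138]

Pooled cuts: [5, 12, 20, 35, 41, 49, 59, 76, 83, 89, 109, 119, 124, 138, 144]

Fragments:
  [0,5): 5 bp
  [5,12): 7 bp
  [12,20): 8 bp
  [20,35): 15 bp
  [35,41): 6 bp
  [41,49): 8 bp
  [49,59): 10 bp
  [59,76): 17 bp
  [76,83): 7 bp
  [83,89): 6 bp
  [89,109): 20 bp
  [109,119): 10 bp
  [119,124): 5 bp
  [124,138): 14 bp
  [138,144): 6 bp
  [144,153): 9 bp

[5,5,6,6,6,7,7,8,8,9,10,10,14,15,17,20]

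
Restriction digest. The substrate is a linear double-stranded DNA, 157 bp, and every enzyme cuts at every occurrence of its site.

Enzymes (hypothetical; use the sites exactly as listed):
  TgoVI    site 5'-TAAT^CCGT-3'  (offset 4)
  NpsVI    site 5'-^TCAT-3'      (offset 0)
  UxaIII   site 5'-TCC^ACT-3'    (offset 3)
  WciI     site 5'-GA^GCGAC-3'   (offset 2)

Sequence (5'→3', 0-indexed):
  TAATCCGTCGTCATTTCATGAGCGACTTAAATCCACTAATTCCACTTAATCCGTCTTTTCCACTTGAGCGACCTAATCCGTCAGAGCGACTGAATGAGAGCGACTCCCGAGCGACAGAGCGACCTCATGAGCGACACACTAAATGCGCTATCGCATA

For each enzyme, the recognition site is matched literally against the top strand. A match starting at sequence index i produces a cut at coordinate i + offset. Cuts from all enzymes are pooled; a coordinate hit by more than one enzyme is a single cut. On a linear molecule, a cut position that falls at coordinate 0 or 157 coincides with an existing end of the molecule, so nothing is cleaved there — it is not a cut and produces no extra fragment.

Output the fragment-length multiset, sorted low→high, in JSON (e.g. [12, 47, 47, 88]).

Site scan:
  TgoVI TAATCCGT/4: at [0, 46, 73] ⇒ [4, 50, 77]
  NpsVI TCAT/0: at [10, 15, 124] ⇒ [10, 15, 124]
  UxaIII TCCACT/3: at [31, 40, 58] ⇒ [34, 43, 61]
  WciI GAGCGAC/2: at [19, 65, 83, 97, 108, 116, 128] ⇒ [21, 67, 85, 99, 110, 118, 130]

All cut coordinates (distinct, sorted): [4, 10, 15, 21, 34, 43, 50, 61, 67, 77, 85, 99, 110, 118, 124, 130]

Fragment lengths:
  [0,4): 4 bp
  [4,10): 6 bp
  [10,15): 5 bp
  [15,21): 6 bp
  [21,34): 13 bp
  [34,43): 9 bp
  [43,50): 7 bp
  [50,61): 11 bp
  [61,67): 6 bp
  [67,77): 10 bp
  [77,85): 8 bp
  [85,99): 14 bp
  [99,110): 11 bp
  [110,118): 8 bp
  [118,124): 6 bp
  [124,130): 6 bp
  [130,157): 27 bp

[4,5,6,6,6,6,6,7,8,8,9,10,11,11,13,14,27]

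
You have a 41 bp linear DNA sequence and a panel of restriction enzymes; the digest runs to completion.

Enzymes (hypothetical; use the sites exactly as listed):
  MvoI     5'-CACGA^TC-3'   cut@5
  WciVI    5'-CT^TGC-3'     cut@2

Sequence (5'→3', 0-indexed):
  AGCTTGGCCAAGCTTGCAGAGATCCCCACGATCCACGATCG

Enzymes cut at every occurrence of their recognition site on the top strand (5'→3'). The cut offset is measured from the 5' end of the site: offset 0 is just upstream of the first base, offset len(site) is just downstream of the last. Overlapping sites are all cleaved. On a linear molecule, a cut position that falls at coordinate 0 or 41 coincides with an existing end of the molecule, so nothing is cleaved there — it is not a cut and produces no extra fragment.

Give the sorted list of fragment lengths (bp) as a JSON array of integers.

Per-enzyme occurrences:
  MvoI (CACGATC, off=5): starts [26, 33] → cuts [31, 38]
  WciVI (CTTGC, off=2): starts [12] → cuts [14]

All cut coordinates (distinct, sorted): [14, 31, 38]

Fragments:
  [0,14): 14 bp
  [14,31): 17 bp
  [31,38): 7 bp
  [38,41): 3 bp

[3,7,14,17]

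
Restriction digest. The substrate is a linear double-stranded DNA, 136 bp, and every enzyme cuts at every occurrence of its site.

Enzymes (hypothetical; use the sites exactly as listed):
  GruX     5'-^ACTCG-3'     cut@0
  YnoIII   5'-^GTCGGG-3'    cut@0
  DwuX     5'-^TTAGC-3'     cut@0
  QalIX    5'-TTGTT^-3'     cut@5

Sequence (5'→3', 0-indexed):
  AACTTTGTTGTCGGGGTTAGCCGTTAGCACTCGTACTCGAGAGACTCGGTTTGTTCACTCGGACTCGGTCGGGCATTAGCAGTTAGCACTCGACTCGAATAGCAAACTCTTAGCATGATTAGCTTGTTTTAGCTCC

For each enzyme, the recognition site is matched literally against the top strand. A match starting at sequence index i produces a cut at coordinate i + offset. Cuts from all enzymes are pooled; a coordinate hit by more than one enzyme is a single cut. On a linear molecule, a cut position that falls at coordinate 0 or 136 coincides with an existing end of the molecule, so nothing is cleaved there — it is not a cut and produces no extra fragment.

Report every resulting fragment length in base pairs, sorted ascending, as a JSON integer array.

[1,5,5,5,5,6,6,7,7,7,8,8,9,9,9,10,12,17]

Per-enzyme occurrences:
  GruX ACTCG/0: at [28, 34, 43, 56, 62, 87, 92] ⇒ [28, 34, 43, 56, 62, 87, 92]
  YnoIII GTCGGG/0: at [9, 67] ⇒ [9, 67]
  DwuX TTAGC/0: at [16, 23, 75, 82, 109, 118, 128] ⇒ [16, 23, 75, 82, 109, 118, 128]
  QalIX TTGTT/5: at [4, 50, 123] ⇒ [9, 55, 128]

Pooled cuts: [9, 16, 23, 28, 34, 43, 55, 56, 62, 67, 75, 82, 87, 92, 109, 118, 128]

Fragments:
  [0,9): 9 bp
  [9,16): 7 bp
  [16,23): 7 bp
  [23,28): 5 bp
  [28,34): 6 bp
  [34,43): 9 bp
  [43,55): 12 bp
  [55,56): 1 bp
  [56,62): 6 bp
  [62,67): 5 bp
  [67,75): 8 bp
  [75,82): 7 bp
  [82,87): 5 bp
  [87,92): 5 bp
  [92,109): 17 bp
  [109,118): 9 bp
  [118,128): 10 bp
  [128,136): 8 bp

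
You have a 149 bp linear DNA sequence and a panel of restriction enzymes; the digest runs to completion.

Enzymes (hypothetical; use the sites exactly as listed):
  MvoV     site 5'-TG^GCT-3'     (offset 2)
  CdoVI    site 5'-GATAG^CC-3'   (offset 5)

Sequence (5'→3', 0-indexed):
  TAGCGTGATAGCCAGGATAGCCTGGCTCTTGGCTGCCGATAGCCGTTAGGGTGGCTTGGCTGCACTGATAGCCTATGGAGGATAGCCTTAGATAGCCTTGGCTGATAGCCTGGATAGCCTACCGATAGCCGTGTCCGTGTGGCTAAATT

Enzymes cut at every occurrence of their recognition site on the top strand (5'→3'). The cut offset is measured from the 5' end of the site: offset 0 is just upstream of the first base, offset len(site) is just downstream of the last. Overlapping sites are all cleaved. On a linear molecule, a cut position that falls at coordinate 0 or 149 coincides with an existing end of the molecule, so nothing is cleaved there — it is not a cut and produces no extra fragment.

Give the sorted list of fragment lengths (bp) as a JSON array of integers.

Site scan:
  MvoV (TGGCT, off=2): starts [22, 29, 51, 56, 98, 139] → cuts [24, 31, 53, 58, 100, 141]
  CdoVI (GATAGCC, off=5): starts [6, 15, 37, 66, 80, 90, 103, 112, 123] → cuts [11, 20, 42, 71, 85, 95, 108, 117, 128]

Pooled cuts: [11, 20, 24, 31, 42, 53, 58, 71, 85, 95, 100, 108, 117, 128, 141]

Fragment lengths:
  [0,11): 11 bp
  [11,20): 9 bp
  [20,24): 4 bp
  [24,31): 7 bp
  [31,42): 11 bp
  [42,53): 11 bp
  [53,58): 5 bp
  [58,71): 13 bp
  [71,85): 14 bp
  [85,95): 10 bp
  [95,100): 5 bp
  [100,108): 8 bp
  [108,117): 9 bp
  [117,128): 11 bp
  [128,141): 13 bp
  [141,149): 8 bp

[4,5,5,7,8,8,9,9,10,11,11,11,11,13,13,14]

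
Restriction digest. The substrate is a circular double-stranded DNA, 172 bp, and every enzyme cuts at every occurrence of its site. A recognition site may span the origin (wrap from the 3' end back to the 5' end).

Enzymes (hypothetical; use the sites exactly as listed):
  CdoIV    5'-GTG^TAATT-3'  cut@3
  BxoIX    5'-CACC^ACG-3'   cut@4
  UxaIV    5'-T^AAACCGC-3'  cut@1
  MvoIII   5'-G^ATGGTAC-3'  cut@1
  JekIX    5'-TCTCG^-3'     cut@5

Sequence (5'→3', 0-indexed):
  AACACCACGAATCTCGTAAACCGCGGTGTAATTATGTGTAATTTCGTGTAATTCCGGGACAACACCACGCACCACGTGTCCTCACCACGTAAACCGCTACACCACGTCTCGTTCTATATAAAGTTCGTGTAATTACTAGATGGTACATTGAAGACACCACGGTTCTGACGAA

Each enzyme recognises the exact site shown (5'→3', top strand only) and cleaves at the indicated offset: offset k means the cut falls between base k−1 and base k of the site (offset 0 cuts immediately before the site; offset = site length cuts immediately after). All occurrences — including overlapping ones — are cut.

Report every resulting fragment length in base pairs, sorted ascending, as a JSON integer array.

[1,4,7,8,10,10,10,10,11,13,13,18,18,19,20]

Scan for sites:
  CdoIV GTGTAATT/3: at [25, 35, 45, 126] ⇒ [28, 38, 48, 129]
  BxoIX CACCACG/4: at [2, 62, 69, 82, 99, 154] ⇒ [6, 66, 73, 86, 103, 158]
  UxaIV TAAACCGC/1: at [16, 89] ⇒ [17, 90]
  MvoIII GATGGTAC/1: at [138] ⇒ [139]
  JekIX TCTCG/5: at [11, 106] ⇒ [16, 111]

All cut coordinates (distinct, sorted): [6, 16, 17, 28, 38, 48, 66, 73, 86, 90, 103, 111, 129, 139, 158]

Fragment lengths:
  6→16: 10 bp
  16→17: 1 bp
  17→28: 11 bp
  28→38: 10 bp
  38→48: 10 bp
  48→66: 18 bp
  66→73: 7 bp
  73→86: 13 bp
  86→90: 4 bp
  90→103: 13 bp
  103→111: 8 bp
  111→129: 18 bp
  129→139: 10 bp
  139→158: 19 bp
  158→6 (wrap): 172-158+6 = 20 bp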